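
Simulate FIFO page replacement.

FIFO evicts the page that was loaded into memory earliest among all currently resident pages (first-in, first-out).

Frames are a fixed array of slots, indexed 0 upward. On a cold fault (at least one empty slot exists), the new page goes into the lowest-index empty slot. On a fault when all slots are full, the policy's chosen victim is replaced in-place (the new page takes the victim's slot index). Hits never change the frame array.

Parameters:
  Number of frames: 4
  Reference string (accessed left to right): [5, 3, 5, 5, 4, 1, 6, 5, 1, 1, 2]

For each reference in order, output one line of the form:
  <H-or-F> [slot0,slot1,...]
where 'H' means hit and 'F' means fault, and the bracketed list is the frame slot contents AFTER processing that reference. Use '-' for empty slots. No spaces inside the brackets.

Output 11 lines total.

F [5,-,-,-]
F [5,3,-,-]
H [5,3,-,-]
H [5,3,-,-]
F [5,3,4,-]
F [5,3,4,1]
F [6,3,4,1]
F [6,5,4,1]
H [6,5,4,1]
H [6,5,4,1]
F [6,5,2,1]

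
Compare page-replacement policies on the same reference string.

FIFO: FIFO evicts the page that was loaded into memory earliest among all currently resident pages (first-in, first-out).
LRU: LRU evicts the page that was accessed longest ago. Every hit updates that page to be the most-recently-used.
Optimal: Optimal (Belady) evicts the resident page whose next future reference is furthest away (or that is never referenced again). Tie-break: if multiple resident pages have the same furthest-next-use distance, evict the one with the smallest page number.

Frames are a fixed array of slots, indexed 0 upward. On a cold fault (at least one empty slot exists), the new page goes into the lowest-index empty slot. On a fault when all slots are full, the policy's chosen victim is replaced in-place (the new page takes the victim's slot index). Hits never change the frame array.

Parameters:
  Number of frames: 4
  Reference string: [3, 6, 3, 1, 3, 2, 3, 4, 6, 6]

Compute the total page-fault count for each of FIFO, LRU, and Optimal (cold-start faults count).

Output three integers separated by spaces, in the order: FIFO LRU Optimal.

--- FIFO ---
  step 0: ref 3 -> FAULT, frames=[3,-,-,-] (faults so far: 1)
  step 1: ref 6 -> FAULT, frames=[3,6,-,-] (faults so far: 2)
  step 2: ref 3 -> HIT, frames=[3,6,-,-] (faults so far: 2)
  step 3: ref 1 -> FAULT, frames=[3,6,1,-] (faults so far: 3)
  step 4: ref 3 -> HIT, frames=[3,6,1,-] (faults so far: 3)
  step 5: ref 2 -> FAULT, frames=[3,6,1,2] (faults so far: 4)
  step 6: ref 3 -> HIT, frames=[3,6,1,2] (faults so far: 4)
  step 7: ref 4 -> FAULT, evict 3, frames=[4,6,1,2] (faults so far: 5)
  step 8: ref 6 -> HIT, frames=[4,6,1,2] (faults so far: 5)
  step 9: ref 6 -> HIT, frames=[4,6,1,2] (faults so far: 5)
  FIFO total faults: 5
--- LRU ---
  step 0: ref 3 -> FAULT, frames=[3,-,-,-] (faults so far: 1)
  step 1: ref 6 -> FAULT, frames=[3,6,-,-] (faults so far: 2)
  step 2: ref 3 -> HIT, frames=[3,6,-,-] (faults so far: 2)
  step 3: ref 1 -> FAULT, frames=[3,6,1,-] (faults so far: 3)
  step 4: ref 3 -> HIT, frames=[3,6,1,-] (faults so far: 3)
  step 5: ref 2 -> FAULT, frames=[3,6,1,2] (faults so far: 4)
  step 6: ref 3 -> HIT, frames=[3,6,1,2] (faults so far: 4)
  step 7: ref 4 -> FAULT, evict 6, frames=[3,4,1,2] (faults so far: 5)
  step 8: ref 6 -> FAULT, evict 1, frames=[3,4,6,2] (faults so far: 6)
  step 9: ref 6 -> HIT, frames=[3,4,6,2] (faults so far: 6)
  LRU total faults: 6
--- Optimal ---
  step 0: ref 3 -> FAULT, frames=[3,-,-,-] (faults so far: 1)
  step 1: ref 6 -> FAULT, frames=[3,6,-,-] (faults so far: 2)
  step 2: ref 3 -> HIT, frames=[3,6,-,-] (faults so far: 2)
  step 3: ref 1 -> FAULT, frames=[3,6,1,-] (faults so far: 3)
  step 4: ref 3 -> HIT, frames=[3,6,1,-] (faults so far: 3)
  step 5: ref 2 -> FAULT, frames=[3,6,1,2] (faults so far: 4)
  step 6: ref 3 -> HIT, frames=[3,6,1,2] (faults so far: 4)
  step 7: ref 4 -> FAULT, evict 1, frames=[3,6,4,2] (faults so far: 5)
  step 8: ref 6 -> HIT, frames=[3,6,4,2] (faults so far: 5)
  step 9: ref 6 -> HIT, frames=[3,6,4,2] (faults so far: 5)
  Optimal total faults: 5

Answer: 5 6 5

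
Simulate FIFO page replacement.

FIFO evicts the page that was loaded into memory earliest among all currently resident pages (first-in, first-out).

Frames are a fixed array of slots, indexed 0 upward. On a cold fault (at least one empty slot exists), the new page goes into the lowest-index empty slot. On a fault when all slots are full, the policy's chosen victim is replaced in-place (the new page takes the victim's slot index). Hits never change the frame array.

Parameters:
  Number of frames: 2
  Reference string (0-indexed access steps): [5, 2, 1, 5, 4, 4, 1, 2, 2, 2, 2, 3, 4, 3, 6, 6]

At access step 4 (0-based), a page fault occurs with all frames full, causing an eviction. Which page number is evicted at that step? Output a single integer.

Step 0: ref 5 -> FAULT, frames=[5,-]
Step 1: ref 2 -> FAULT, frames=[5,2]
Step 2: ref 1 -> FAULT, evict 5, frames=[1,2]
Step 3: ref 5 -> FAULT, evict 2, frames=[1,5]
Step 4: ref 4 -> FAULT, evict 1, frames=[4,5]
At step 4: evicted page 1

Answer: 1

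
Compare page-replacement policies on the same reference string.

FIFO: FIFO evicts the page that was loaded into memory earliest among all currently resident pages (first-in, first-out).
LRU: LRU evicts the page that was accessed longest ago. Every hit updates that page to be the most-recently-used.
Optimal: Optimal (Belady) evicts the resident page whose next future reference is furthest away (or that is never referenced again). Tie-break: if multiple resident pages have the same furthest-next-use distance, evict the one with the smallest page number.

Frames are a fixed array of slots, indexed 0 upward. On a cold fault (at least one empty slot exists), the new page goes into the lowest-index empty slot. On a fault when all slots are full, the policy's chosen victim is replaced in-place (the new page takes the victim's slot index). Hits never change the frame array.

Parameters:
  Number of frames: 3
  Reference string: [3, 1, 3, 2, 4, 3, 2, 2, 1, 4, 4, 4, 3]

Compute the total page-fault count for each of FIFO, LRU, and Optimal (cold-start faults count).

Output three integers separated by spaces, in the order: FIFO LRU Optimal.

Answer: 6 7 5

Derivation:
--- FIFO ---
  step 0: ref 3 -> FAULT, frames=[3,-,-] (faults so far: 1)
  step 1: ref 1 -> FAULT, frames=[3,1,-] (faults so far: 2)
  step 2: ref 3 -> HIT, frames=[3,1,-] (faults so far: 2)
  step 3: ref 2 -> FAULT, frames=[3,1,2] (faults so far: 3)
  step 4: ref 4 -> FAULT, evict 3, frames=[4,1,2] (faults so far: 4)
  step 5: ref 3 -> FAULT, evict 1, frames=[4,3,2] (faults so far: 5)
  step 6: ref 2 -> HIT, frames=[4,3,2] (faults so far: 5)
  step 7: ref 2 -> HIT, frames=[4,3,2] (faults so far: 5)
  step 8: ref 1 -> FAULT, evict 2, frames=[4,3,1] (faults so far: 6)
  step 9: ref 4 -> HIT, frames=[4,3,1] (faults so far: 6)
  step 10: ref 4 -> HIT, frames=[4,3,1] (faults so far: 6)
  step 11: ref 4 -> HIT, frames=[4,3,1] (faults so far: 6)
  step 12: ref 3 -> HIT, frames=[4,3,1] (faults so far: 6)
  FIFO total faults: 6
--- LRU ---
  step 0: ref 3 -> FAULT, frames=[3,-,-] (faults so far: 1)
  step 1: ref 1 -> FAULT, frames=[3,1,-] (faults so far: 2)
  step 2: ref 3 -> HIT, frames=[3,1,-] (faults so far: 2)
  step 3: ref 2 -> FAULT, frames=[3,1,2] (faults so far: 3)
  step 4: ref 4 -> FAULT, evict 1, frames=[3,4,2] (faults so far: 4)
  step 5: ref 3 -> HIT, frames=[3,4,2] (faults so far: 4)
  step 6: ref 2 -> HIT, frames=[3,4,2] (faults so far: 4)
  step 7: ref 2 -> HIT, frames=[3,4,2] (faults so far: 4)
  step 8: ref 1 -> FAULT, evict 4, frames=[3,1,2] (faults so far: 5)
  step 9: ref 4 -> FAULT, evict 3, frames=[4,1,2] (faults so far: 6)
  step 10: ref 4 -> HIT, frames=[4,1,2] (faults so far: 6)
  step 11: ref 4 -> HIT, frames=[4,1,2] (faults so far: 6)
  step 12: ref 3 -> FAULT, evict 2, frames=[4,1,3] (faults so far: 7)
  LRU total faults: 7
--- Optimal ---
  step 0: ref 3 -> FAULT, frames=[3,-,-] (faults so far: 1)
  step 1: ref 1 -> FAULT, frames=[3,1,-] (faults so far: 2)
  step 2: ref 3 -> HIT, frames=[3,1,-] (faults so far: 2)
  step 3: ref 2 -> FAULT, frames=[3,1,2] (faults so far: 3)
  step 4: ref 4 -> FAULT, evict 1, frames=[3,4,2] (faults so far: 4)
  step 5: ref 3 -> HIT, frames=[3,4,2] (faults so far: 4)
  step 6: ref 2 -> HIT, frames=[3,4,2] (faults so far: 4)
  step 7: ref 2 -> HIT, frames=[3,4,2] (faults so far: 4)
  step 8: ref 1 -> FAULT, evict 2, frames=[3,4,1] (faults so far: 5)
  step 9: ref 4 -> HIT, frames=[3,4,1] (faults so far: 5)
  step 10: ref 4 -> HIT, frames=[3,4,1] (faults so far: 5)
  step 11: ref 4 -> HIT, frames=[3,4,1] (faults so far: 5)
  step 12: ref 3 -> HIT, frames=[3,4,1] (faults so far: 5)
  Optimal total faults: 5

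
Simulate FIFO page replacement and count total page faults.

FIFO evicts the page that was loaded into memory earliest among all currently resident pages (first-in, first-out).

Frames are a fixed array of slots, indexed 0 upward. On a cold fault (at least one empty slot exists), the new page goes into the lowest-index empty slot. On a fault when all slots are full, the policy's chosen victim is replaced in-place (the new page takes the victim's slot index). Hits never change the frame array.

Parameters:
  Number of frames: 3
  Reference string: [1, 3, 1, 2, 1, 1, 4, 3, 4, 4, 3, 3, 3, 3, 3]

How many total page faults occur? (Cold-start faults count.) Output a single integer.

Step 0: ref 1 → FAULT, frames=[1,-,-]
Step 1: ref 3 → FAULT, frames=[1,3,-]
Step 2: ref 1 → HIT, frames=[1,3,-]
Step 3: ref 2 → FAULT, frames=[1,3,2]
Step 4: ref 1 → HIT, frames=[1,3,2]
Step 5: ref 1 → HIT, frames=[1,3,2]
Step 6: ref 4 → FAULT (evict 1), frames=[4,3,2]
Step 7: ref 3 → HIT, frames=[4,3,2]
Step 8: ref 4 → HIT, frames=[4,3,2]
Step 9: ref 4 → HIT, frames=[4,3,2]
Step 10: ref 3 → HIT, frames=[4,3,2]
Step 11: ref 3 → HIT, frames=[4,3,2]
Step 12: ref 3 → HIT, frames=[4,3,2]
Step 13: ref 3 → HIT, frames=[4,3,2]
Step 14: ref 3 → HIT, frames=[4,3,2]
Total faults: 4

Answer: 4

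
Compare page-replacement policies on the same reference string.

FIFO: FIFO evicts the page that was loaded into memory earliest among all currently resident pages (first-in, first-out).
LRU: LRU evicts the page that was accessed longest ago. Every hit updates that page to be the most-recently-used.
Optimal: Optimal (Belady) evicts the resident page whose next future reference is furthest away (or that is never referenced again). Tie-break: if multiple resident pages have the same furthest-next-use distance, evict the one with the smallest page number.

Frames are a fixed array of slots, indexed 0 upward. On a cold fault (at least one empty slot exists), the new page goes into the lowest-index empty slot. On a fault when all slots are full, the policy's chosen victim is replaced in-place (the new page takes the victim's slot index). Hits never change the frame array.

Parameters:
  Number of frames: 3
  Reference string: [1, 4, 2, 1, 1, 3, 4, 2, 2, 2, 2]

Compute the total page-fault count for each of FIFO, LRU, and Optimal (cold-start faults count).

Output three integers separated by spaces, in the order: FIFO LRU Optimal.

--- FIFO ---
  step 0: ref 1 -> FAULT, frames=[1,-,-] (faults so far: 1)
  step 1: ref 4 -> FAULT, frames=[1,4,-] (faults so far: 2)
  step 2: ref 2 -> FAULT, frames=[1,4,2] (faults so far: 3)
  step 3: ref 1 -> HIT, frames=[1,4,2] (faults so far: 3)
  step 4: ref 1 -> HIT, frames=[1,4,2] (faults so far: 3)
  step 5: ref 3 -> FAULT, evict 1, frames=[3,4,2] (faults so far: 4)
  step 6: ref 4 -> HIT, frames=[3,4,2] (faults so far: 4)
  step 7: ref 2 -> HIT, frames=[3,4,2] (faults so far: 4)
  step 8: ref 2 -> HIT, frames=[3,4,2] (faults so far: 4)
  step 9: ref 2 -> HIT, frames=[3,4,2] (faults so far: 4)
  step 10: ref 2 -> HIT, frames=[3,4,2] (faults so far: 4)
  FIFO total faults: 4
--- LRU ---
  step 0: ref 1 -> FAULT, frames=[1,-,-] (faults so far: 1)
  step 1: ref 4 -> FAULT, frames=[1,4,-] (faults so far: 2)
  step 2: ref 2 -> FAULT, frames=[1,4,2] (faults so far: 3)
  step 3: ref 1 -> HIT, frames=[1,4,2] (faults so far: 3)
  step 4: ref 1 -> HIT, frames=[1,4,2] (faults so far: 3)
  step 5: ref 3 -> FAULT, evict 4, frames=[1,3,2] (faults so far: 4)
  step 6: ref 4 -> FAULT, evict 2, frames=[1,3,4] (faults so far: 5)
  step 7: ref 2 -> FAULT, evict 1, frames=[2,3,4] (faults so far: 6)
  step 8: ref 2 -> HIT, frames=[2,3,4] (faults so far: 6)
  step 9: ref 2 -> HIT, frames=[2,3,4] (faults so far: 6)
  step 10: ref 2 -> HIT, frames=[2,3,4] (faults so far: 6)
  LRU total faults: 6
--- Optimal ---
  step 0: ref 1 -> FAULT, frames=[1,-,-] (faults so far: 1)
  step 1: ref 4 -> FAULT, frames=[1,4,-] (faults so far: 2)
  step 2: ref 2 -> FAULT, frames=[1,4,2] (faults so far: 3)
  step 3: ref 1 -> HIT, frames=[1,4,2] (faults so far: 3)
  step 4: ref 1 -> HIT, frames=[1,4,2] (faults so far: 3)
  step 5: ref 3 -> FAULT, evict 1, frames=[3,4,2] (faults so far: 4)
  step 6: ref 4 -> HIT, frames=[3,4,2] (faults so far: 4)
  step 7: ref 2 -> HIT, frames=[3,4,2] (faults so far: 4)
  step 8: ref 2 -> HIT, frames=[3,4,2] (faults so far: 4)
  step 9: ref 2 -> HIT, frames=[3,4,2] (faults so far: 4)
  step 10: ref 2 -> HIT, frames=[3,4,2] (faults so far: 4)
  Optimal total faults: 4

Answer: 4 6 4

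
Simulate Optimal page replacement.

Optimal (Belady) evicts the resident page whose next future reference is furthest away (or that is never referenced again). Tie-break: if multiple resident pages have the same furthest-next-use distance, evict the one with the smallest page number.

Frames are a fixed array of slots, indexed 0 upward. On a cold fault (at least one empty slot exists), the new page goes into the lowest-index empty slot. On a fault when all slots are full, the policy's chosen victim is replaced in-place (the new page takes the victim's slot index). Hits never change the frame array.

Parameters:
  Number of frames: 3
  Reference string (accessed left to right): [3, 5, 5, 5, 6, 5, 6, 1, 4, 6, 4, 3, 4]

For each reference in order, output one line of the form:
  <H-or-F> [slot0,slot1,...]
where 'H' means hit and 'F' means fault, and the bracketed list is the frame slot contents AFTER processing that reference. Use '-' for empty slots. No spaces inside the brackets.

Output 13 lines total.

F [3,-,-]
F [3,5,-]
H [3,5,-]
H [3,5,-]
F [3,5,6]
H [3,5,6]
H [3,5,6]
F [3,1,6]
F [3,4,6]
H [3,4,6]
H [3,4,6]
H [3,4,6]
H [3,4,6]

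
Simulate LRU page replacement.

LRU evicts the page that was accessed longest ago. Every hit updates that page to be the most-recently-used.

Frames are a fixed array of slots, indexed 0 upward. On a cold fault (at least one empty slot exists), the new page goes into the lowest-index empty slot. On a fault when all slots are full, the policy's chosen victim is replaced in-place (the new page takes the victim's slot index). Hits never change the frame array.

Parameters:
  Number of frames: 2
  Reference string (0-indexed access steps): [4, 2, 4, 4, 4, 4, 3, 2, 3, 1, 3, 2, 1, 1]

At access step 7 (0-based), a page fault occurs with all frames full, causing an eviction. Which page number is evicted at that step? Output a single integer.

Answer: 4

Derivation:
Step 0: ref 4 -> FAULT, frames=[4,-]
Step 1: ref 2 -> FAULT, frames=[4,2]
Step 2: ref 4 -> HIT, frames=[4,2]
Step 3: ref 4 -> HIT, frames=[4,2]
Step 4: ref 4 -> HIT, frames=[4,2]
Step 5: ref 4 -> HIT, frames=[4,2]
Step 6: ref 3 -> FAULT, evict 2, frames=[4,3]
Step 7: ref 2 -> FAULT, evict 4, frames=[2,3]
At step 7: evicted page 4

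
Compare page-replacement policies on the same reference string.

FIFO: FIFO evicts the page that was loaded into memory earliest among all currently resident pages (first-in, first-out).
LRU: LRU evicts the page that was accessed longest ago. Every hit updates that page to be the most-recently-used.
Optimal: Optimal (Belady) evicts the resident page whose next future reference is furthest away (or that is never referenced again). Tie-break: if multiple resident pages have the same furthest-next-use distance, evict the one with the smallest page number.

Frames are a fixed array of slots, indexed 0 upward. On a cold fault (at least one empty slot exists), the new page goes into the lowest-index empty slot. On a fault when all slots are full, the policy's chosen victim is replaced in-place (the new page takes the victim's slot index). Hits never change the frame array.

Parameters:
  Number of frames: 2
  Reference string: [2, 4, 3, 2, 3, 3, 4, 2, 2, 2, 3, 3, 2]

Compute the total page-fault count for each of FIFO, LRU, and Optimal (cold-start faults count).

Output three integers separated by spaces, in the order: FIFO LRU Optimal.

Answer: 7 7 5

Derivation:
--- FIFO ---
  step 0: ref 2 -> FAULT, frames=[2,-] (faults so far: 1)
  step 1: ref 4 -> FAULT, frames=[2,4] (faults so far: 2)
  step 2: ref 3 -> FAULT, evict 2, frames=[3,4] (faults so far: 3)
  step 3: ref 2 -> FAULT, evict 4, frames=[3,2] (faults so far: 4)
  step 4: ref 3 -> HIT, frames=[3,2] (faults so far: 4)
  step 5: ref 3 -> HIT, frames=[3,2] (faults so far: 4)
  step 6: ref 4 -> FAULT, evict 3, frames=[4,2] (faults so far: 5)
  step 7: ref 2 -> HIT, frames=[4,2] (faults so far: 5)
  step 8: ref 2 -> HIT, frames=[4,2] (faults so far: 5)
  step 9: ref 2 -> HIT, frames=[4,2] (faults so far: 5)
  step 10: ref 3 -> FAULT, evict 2, frames=[4,3] (faults so far: 6)
  step 11: ref 3 -> HIT, frames=[4,3] (faults so far: 6)
  step 12: ref 2 -> FAULT, evict 4, frames=[2,3] (faults so far: 7)
  FIFO total faults: 7
--- LRU ---
  step 0: ref 2 -> FAULT, frames=[2,-] (faults so far: 1)
  step 1: ref 4 -> FAULT, frames=[2,4] (faults so far: 2)
  step 2: ref 3 -> FAULT, evict 2, frames=[3,4] (faults so far: 3)
  step 3: ref 2 -> FAULT, evict 4, frames=[3,2] (faults so far: 4)
  step 4: ref 3 -> HIT, frames=[3,2] (faults so far: 4)
  step 5: ref 3 -> HIT, frames=[3,2] (faults so far: 4)
  step 6: ref 4 -> FAULT, evict 2, frames=[3,4] (faults so far: 5)
  step 7: ref 2 -> FAULT, evict 3, frames=[2,4] (faults so far: 6)
  step 8: ref 2 -> HIT, frames=[2,4] (faults so far: 6)
  step 9: ref 2 -> HIT, frames=[2,4] (faults so far: 6)
  step 10: ref 3 -> FAULT, evict 4, frames=[2,3] (faults so far: 7)
  step 11: ref 3 -> HIT, frames=[2,3] (faults so far: 7)
  step 12: ref 2 -> HIT, frames=[2,3] (faults so far: 7)
  LRU total faults: 7
--- Optimal ---
  step 0: ref 2 -> FAULT, frames=[2,-] (faults so far: 1)
  step 1: ref 4 -> FAULT, frames=[2,4] (faults so far: 2)
  step 2: ref 3 -> FAULT, evict 4, frames=[2,3] (faults so far: 3)
  step 3: ref 2 -> HIT, frames=[2,3] (faults so far: 3)
  step 4: ref 3 -> HIT, frames=[2,3] (faults so far: 3)
  step 5: ref 3 -> HIT, frames=[2,3] (faults so far: 3)
  step 6: ref 4 -> FAULT, evict 3, frames=[2,4] (faults so far: 4)
  step 7: ref 2 -> HIT, frames=[2,4] (faults so far: 4)
  step 8: ref 2 -> HIT, frames=[2,4] (faults so far: 4)
  step 9: ref 2 -> HIT, frames=[2,4] (faults so far: 4)
  step 10: ref 3 -> FAULT, evict 4, frames=[2,3] (faults so far: 5)
  step 11: ref 3 -> HIT, frames=[2,3] (faults so far: 5)
  step 12: ref 2 -> HIT, frames=[2,3] (faults so far: 5)
  Optimal total faults: 5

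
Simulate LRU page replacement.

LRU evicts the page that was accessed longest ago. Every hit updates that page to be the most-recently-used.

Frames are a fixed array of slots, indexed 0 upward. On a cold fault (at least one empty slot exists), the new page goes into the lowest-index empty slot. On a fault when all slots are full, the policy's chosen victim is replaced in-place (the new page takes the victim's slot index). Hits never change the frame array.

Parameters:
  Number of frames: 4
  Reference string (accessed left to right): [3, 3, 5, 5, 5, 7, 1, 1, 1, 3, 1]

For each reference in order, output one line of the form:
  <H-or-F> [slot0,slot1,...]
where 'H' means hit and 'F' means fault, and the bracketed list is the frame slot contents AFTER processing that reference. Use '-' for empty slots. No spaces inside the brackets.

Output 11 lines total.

F [3,-,-,-]
H [3,-,-,-]
F [3,5,-,-]
H [3,5,-,-]
H [3,5,-,-]
F [3,5,7,-]
F [3,5,7,1]
H [3,5,7,1]
H [3,5,7,1]
H [3,5,7,1]
H [3,5,7,1]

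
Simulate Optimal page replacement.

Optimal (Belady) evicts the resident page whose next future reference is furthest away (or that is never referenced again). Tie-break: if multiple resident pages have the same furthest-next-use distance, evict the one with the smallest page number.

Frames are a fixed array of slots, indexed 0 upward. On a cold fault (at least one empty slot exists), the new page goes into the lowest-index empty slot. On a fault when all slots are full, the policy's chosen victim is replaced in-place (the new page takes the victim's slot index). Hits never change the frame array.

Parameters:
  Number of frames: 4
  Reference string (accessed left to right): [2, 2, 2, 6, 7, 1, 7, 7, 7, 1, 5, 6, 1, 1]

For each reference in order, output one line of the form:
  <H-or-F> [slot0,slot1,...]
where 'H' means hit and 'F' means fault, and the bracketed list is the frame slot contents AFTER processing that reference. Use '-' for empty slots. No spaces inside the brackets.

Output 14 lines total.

F [2,-,-,-]
H [2,-,-,-]
H [2,-,-,-]
F [2,6,-,-]
F [2,6,7,-]
F [2,6,7,1]
H [2,6,7,1]
H [2,6,7,1]
H [2,6,7,1]
H [2,6,7,1]
F [5,6,7,1]
H [5,6,7,1]
H [5,6,7,1]
H [5,6,7,1]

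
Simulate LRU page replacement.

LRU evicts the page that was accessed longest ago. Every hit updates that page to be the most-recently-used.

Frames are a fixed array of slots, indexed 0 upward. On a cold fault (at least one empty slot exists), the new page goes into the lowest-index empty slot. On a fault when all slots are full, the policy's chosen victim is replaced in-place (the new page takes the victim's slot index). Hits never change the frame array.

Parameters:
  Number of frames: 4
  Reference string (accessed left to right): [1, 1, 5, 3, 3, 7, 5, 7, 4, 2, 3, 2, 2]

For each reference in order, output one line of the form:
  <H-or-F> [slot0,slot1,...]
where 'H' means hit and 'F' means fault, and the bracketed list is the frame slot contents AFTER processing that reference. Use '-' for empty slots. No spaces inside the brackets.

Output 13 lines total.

F [1,-,-,-]
H [1,-,-,-]
F [1,5,-,-]
F [1,5,3,-]
H [1,5,3,-]
F [1,5,3,7]
H [1,5,3,7]
H [1,5,3,7]
F [4,5,3,7]
F [4,5,2,7]
F [4,3,2,7]
H [4,3,2,7]
H [4,3,2,7]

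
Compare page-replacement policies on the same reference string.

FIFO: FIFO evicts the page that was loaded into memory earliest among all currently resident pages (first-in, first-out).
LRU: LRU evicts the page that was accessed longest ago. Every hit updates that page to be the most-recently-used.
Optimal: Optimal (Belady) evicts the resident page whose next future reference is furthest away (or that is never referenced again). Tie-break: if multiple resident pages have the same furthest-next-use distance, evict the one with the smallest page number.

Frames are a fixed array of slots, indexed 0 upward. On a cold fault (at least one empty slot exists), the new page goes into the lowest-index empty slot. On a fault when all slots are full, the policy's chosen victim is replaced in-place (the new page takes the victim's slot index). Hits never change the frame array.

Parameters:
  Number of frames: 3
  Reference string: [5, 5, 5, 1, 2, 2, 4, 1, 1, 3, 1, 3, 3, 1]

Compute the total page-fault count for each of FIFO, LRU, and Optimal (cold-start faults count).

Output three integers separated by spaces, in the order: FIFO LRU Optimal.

--- FIFO ---
  step 0: ref 5 -> FAULT, frames=[5,-,-] (faults so far: 1)
  step 1: ref 5 -> HIT, frames=[5,-,-] (faults so far: 1)
  step 2: ref 5 -> HIT, frames=[5,-,-] (faults so far: 1)
  step 3: ref 1 -> FAULT, frames=[5,1,-] (faults so far: 2)
  step 4: ref 2 -> FAULT, frames=[5,1,2] (faults so far: 3)
  step 5: ref 2 -> HIT, frames=[5,1,2] (faults so far: 3)
  step 6: ref 4 -> FAULT, evict 5, frames=[4,1,2] (faults so far: 4)
  step 7: ref 1 -> HIT, frames=[4,1,2] (faults so far: 4)
  step 8: ref 1 -> HIT, frames=[4,1,2] (faults so far: 4)
  step 9: ref 3 -> FAULT, evict 1, frames=[4,3,2] (faults so far: 5)
  step 10: ref 1 -> FAULT, evict 2, frames=[4,3,1] (faults so far: 6)
  step 11: ref 3 -> HIT, frames=[4,3,1] (faults so far: 6)
  step 12: ref 3 -> HIT, frames=[4,3,1] (faults so far: 6)
  step 13: ref 1 -> HIT, frames=[4,3,1] (faults so far: 6)
  FIFO total faults: 6
--- LRU ---
  step 0: ref 5 -> FAULT, frames=[5,-,-] (faults so far: 1)
  step 1: ref 5 -> HIT, frames=[5,-,-] (faults so far: 1)
  step 2: ref 5 -> HIT, frames=[5,-,-] (faults so far: 1)
  step 3: ref 1 -> FAULT, frames=[5,1,-] (faults so far: 2)
  step 4: ref 2 -> FAULT, frames=[5,1,2] (faults so far: 3)
  step 5: ref 2 -> HIT, frames=[5,1,2] (faults so far: 3)
  step 6: ref 4 -> FAULT, evict 5, frames=[4,1,2] (faults so far: 4)
  step 7: ref 1 -> HIT, frames=[4,1,2] (faults so far: 4)
  step 8: ref 1 -> HIT, frames=[4,1,2] (faults so far: 4)
  step 9: ref 3 -> FAULT, evict 2, frames=[4,1,3] (faults so far: 5)
  step 10: ref 1 -> HIT, frames=[4,1,3] (faults so far: 5)
  step 11: ref 3 -> HIT, frames=[4,1,3] (faults so far: 5)
  step 12: ref 3 -> HIT, frames=[4,1,3] (faults so far: 5)
  step 13: ref 1 -> HIT, frames=[4,1,3] (faults so far: 5)
  LRU total faults: 5
--- Optimal ---
  step 0: ref 5 -> FAULT, frames=[5,-,-] (faults so far: 1)
  step 1: ref 5 -> HIT, frames=[5,-,-] (faults so far: 1)
  step 2: ref 5 -> HIT, frames=[5,-,-] (faults so far: 1)
  step 3: ref 1 -> FAULT, frames=[5,1,-] (faults so far: 2)
  step 4: ref 2 -> FAULT, frames=[5,1,2] (faults so far: 3)
  step 5: ref 2 -> HIT, frames=[5,1,2] (faults so far: 3)
  step 6: ref 4 -> FAULT, evict 2, frames=[5,1,4] (faults so far: 4)
  step 7: ref 1 -> HIT, frames=[5,1,4] (faults so far: 4)
  step 8: ref 1 -> HIT, frames=[5,1,4] (faults so far: 4)
  step 9: ref 3 -> FAULT, evict 4, frames=[5,1,3] (faults so far: 5)
  step 10: ref 1 -> HIT, frames=[5,1,3] (faults so far: 5)
  step 11: ref 3 -> HIT, frames=[5,1,3] (faults so far: 5)
  step 12: ref 3 -> HIT, frames=[5,1,3] (faults so far: 5)
  step 13: ref 1 -> HIT, frames=[5,1,3] (faults so far: 5)
  Optimal total faults: 5

Answer: 6 5 5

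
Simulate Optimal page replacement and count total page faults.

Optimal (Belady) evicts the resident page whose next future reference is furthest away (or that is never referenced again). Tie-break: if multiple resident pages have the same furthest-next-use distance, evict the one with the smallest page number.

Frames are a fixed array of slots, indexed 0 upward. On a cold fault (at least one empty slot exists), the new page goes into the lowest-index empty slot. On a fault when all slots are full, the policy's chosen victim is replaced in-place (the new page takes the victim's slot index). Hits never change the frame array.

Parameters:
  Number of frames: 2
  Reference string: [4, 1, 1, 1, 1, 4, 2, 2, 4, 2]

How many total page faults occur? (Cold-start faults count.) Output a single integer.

Step 0: ref 4 → FAULT, frames=[4,-]
Step 1: ref 1 → FAULT, frames=[4,1]
Step 2: ref 1 → HIT, frames=[4,1]
Step 3: ref 1 → HIT, frames=[4,1]
Step 4: ref 1 → HIT, frames=[4,1]
Step 5: ref 4 → HIT, frames=[4,1]
Step 6: ref 2 → FAULT (evict 1), frames=[4,2]
Step 7: ref 2 → HIT, frames=[4,2]
Step 8: ref 4 → HIT, frames=[4,2]
Step 9: ref 2 → HIT, frames=[4,2]
Total faults: 3

Answer: 3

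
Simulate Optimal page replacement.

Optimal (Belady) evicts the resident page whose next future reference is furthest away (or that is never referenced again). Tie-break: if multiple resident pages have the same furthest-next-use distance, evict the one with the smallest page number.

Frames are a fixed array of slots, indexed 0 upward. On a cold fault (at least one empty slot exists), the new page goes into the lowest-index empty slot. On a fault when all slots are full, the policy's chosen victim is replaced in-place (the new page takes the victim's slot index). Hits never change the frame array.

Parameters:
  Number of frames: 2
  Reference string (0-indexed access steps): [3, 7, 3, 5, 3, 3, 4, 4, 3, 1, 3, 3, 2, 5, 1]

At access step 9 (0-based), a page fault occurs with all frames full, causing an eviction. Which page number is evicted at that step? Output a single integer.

Step 0: ref 3 -> FAULT, frames=[3,-]
Step 1: ref 7 -> FAULT, frames=[3,7]
Step 2: ref 3 -> HIT, frames=[3,7]
Step 3: ref 5 -> FAULT, evict 7, frames=[3,5]
Step 4: ref 3 -> HIT, frames=[3,5]
Step 5: ref 3 -> HIT, frames=[3,5]
Step 6: ref 4 -> FAULT, evict 5, frames=[3,4]
Step 7: ref 4 -> HIT, frames=[3,4]
Step 8: ref 3 -> HIT, frames=[3,4]
Step 9: ref 1 -> FAULT, evict 4, frames=[3,1]
At step 9: evicted page 4

Answer: 4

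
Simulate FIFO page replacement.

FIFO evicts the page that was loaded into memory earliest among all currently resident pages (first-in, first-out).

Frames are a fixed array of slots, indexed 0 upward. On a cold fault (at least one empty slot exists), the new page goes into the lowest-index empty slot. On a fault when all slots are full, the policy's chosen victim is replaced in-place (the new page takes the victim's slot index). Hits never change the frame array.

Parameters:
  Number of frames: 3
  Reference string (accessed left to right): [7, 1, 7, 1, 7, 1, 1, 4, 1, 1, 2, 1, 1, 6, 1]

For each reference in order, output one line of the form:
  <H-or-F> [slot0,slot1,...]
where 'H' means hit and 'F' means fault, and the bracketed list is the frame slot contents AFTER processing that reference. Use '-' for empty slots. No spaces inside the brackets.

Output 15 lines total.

F [7,-,-]
F [7,1,-]
H [7,1,-]
H [7,1,-]
H [7,1,-]
H [7,1,-]
H [7,1,-]
F [7,1,4]
H [7,1,4]
H [7,1,4]
F [2,1,4]
H [2,1,4]
H [2,1,4]
F [2,6,4]
F [2,6,1]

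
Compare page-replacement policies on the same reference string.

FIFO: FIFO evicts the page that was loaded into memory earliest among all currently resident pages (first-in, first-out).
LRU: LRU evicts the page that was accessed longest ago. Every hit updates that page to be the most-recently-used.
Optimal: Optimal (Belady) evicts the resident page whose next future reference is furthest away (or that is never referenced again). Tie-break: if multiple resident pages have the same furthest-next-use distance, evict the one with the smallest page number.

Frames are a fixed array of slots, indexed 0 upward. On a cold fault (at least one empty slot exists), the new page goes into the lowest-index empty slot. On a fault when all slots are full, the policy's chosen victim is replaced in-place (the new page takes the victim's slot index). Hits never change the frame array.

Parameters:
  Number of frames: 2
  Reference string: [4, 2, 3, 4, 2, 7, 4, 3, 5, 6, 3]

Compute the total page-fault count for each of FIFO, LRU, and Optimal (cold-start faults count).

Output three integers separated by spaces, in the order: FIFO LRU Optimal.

--- FIFO ---
  step 0: ref 4 -> FAULT, frames=[4,-] (faults so far: 1)
  step 1: ref 2 -> FAULT, frames=[4,2] (faults so far: 2)
  step 2: ref 3 -> FAULT, evict 4, frames=[3,2] (faults so far: 3)
  step 3: ref 4 -> FAULT, evict 2, frames=[3,4] (faults so far: 4)
  step 4: ref 2 -> FAULT, evict 3, frames=[2,4] (faults so far: 5)
  step 5: ref 7 -> FAULT, evict 4, frames=[2,7] (faults so far: 6)
  step 6: ref 4 -> FAULT, evict 2, frames=[4,7] (faults so far: 7)
  step 7: ref 3 -> FAULT, evict 7, frames=[4,3] (faults so far: 8)
  step 8: ref 5 -> FAULT, evict 4, frames=[5,3] (faults so far: 9)
  step 9: ref 6 -> FAULT, evict 3, frames=[5,6] (faults so far: 10)
  step 10: ref 3 -> FAULT, evict 5, frames=[3,6] (faults so far: 11)
  FIFO total faults: 11
--- LRU ---
  step 0: ref 4 -> FAULT, frames=[4,-] (faults so far: 1)
  step 1: ref 2 -> FAULT, frames=[4,2] (faults so far: 2)
  step 2: ref 3 -> FAULT, evict 4, frames=[3,2] (faults so far: 3)
  step 3: ref 4 -> FAULT, evict 2, frames=[3,4] (faults so far: 4)
  step 4: ref 2 -> FAULT, evict 3, frames=[2,4] (faults so far: 5)
  step 5: ref 7 -> FAULT, evict 4, frames=[2,7] (faults so far: 6)
  step 6: ref 4 -> FAULT, evict 2, frames=[4,7] (faults so far: 7)
  step 7: ref 3 -> FAULT, evict 7, frames=[4,3] (faults so far: 8)
  step 8: ref 5 -> FAULT, evict 4, frames=[5,3] (faults so far: 9)
  step 9: ref 6 -> FAULT, evict 3, frames=[5,6] (faults so far: 10)
  step 10: ref 3 -> FAULT, evict 5, frames=[3,6] (faults so far: 11)
  LRU total faults: 11
--- Optimal ---
  step 0: ref 4 -> FAULT, frames=[4,-] (faults so far: 1)
  step 1: ref 2 -> FAULT, frames=[4,2] (faults so far: 2)
  step 2: ref 3 -> FAULT, evict 2, frames=[4,3] (faults so far: 3)
  step 3: ref 4 -> HIT, frames=[4,3] (faults so far: 3)
  step 4: ref 2 -> FAULT, evict 3, frames=[4,2] (faults so far: 4)
  step 5: ref 7 -> FAULT, evict 2, frames=[4,7] (faults so far: 5)
  step 6: ref 4 -> HIT, frames=[4,7] (faults so far: 5)
  step 7: ref 3 -> FAULT, evict 4, frames=[3,7] (faults so far: 6)
  step 8: ref 5 -> FAULT, evict 7, frames=[3,5] (faults so far: 7)
  step 9: ref 6 -> FAULT, evict 5, frames=[3,6] (faults so far: 8)
  step 10: ref 3 -> HIT, frames=[3,6] (faults so far: 8)
  Optimal total faults: 8

Answer: 11 11 8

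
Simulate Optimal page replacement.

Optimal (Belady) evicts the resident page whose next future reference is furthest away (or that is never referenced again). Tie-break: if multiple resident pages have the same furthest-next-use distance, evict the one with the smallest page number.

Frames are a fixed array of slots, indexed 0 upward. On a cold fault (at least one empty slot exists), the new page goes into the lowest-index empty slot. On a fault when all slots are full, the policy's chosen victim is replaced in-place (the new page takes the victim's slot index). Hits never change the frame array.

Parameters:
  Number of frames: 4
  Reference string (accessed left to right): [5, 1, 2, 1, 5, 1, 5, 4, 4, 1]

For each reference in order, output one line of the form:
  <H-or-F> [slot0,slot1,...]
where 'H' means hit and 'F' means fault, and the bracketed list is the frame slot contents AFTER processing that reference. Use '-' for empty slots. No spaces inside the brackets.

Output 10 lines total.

F [5,-,-,-]
F [5,1,-,-]
F [5,1,2,-]
H [5,1,2,-]
H [5,1,2,-]
H [5,1,2,-]
H [5,1,2,-]
F [5,1,2,4]
H [5,1,2,4]
H [5,1,2,4]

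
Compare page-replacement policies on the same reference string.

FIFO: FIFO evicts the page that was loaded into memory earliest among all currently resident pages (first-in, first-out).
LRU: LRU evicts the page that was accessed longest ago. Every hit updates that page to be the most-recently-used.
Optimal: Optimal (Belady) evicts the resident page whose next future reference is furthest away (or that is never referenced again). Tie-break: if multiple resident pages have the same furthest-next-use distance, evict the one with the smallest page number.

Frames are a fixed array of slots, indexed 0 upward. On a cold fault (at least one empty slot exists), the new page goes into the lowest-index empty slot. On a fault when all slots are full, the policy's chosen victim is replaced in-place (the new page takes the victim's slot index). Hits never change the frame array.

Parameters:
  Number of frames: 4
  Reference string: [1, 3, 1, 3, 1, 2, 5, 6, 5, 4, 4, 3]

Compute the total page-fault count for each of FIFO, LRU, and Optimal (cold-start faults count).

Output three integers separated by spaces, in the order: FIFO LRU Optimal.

--- FIFO ---
  step 0: ref 1 -> FAULT, frames=[1,-,-,-] (faults so far: 1)
  step 1: ref 3 -> FAULT, frames=[1,3,-,-] (faults so far: 2)
  step 2: ref 1 -> HIT, frames=[1,3,-,-] (faults so far: 2)
  step 3: ref 3 -> HIT, frames=[1,3,-,-] (faults so far: 2)
  step 4: ref 1 -> HIT, frames=[1,3,-,-] (faults so far: 2)
  step 5: ref 2 -> FAULT, frames=[1,3,2,-] (faults so far: 3)
  step 6: ref 5 -> FAULT, frames=[1,3,2,5] (faults so far: 4)
  step 7: ref 6 -> FAULT, evict 1, frames=[6,3,2,5] (faults so far: 5)
  step 8: ref 5 -> HIT, frames=[6,3,2,5] (faults so far: 5)
  step 9: ref 4 -> FAULT, evict 3, frames=[6,4,2,5] (faults so far: 6)
  step 10: ref 4 -> HIT, frames=[6,4,2,5] (faults so far: 6)
  step 11: ref 3 -> FAULT, evict 2, frames=[6,4,3,5] (faults so far: 7)
  FIFO total faults: 7
--- LRU ---
  step 0: ref 1 -> FAULT, frames=[1,-,-,-] (faults so far: 1)
  step 1: ref 3 -> FAULT, frames=[1,3,-,-] (faults so far: 2)
  step 2: ref 1 -> HIT, frames=[1,3,-,-] (faults so far: 2)
  step 3: ref 3 -> HIT, frames=[1,3,-,-] (faults so far: 2)
  step 4: ref 1 -> HIT, frames=[1,3,-,-] (faults so far: 2)
  step 5: ref 2 -> FAULT, frames=[1,3,2,-] (faults so far: 3)
  step 6: ref 5 -> FAULT, frames=[1,3,2,5] (faults so far: 4)
  step 7: ref 6 -> FAULT, evict 3, frames=[1,6,2,5] (faults so far: 5)
  step 8: ref 5 -> HIT, frames=[1,6,2,5] (faults so far: 5)
  step 9: ref 4 -> FAULT, evict 1, frames=[4,6,2,5] (faults so far: 6)
  step 10: ref 4 -> HIT, frames=[4,6,2,5] (faults so far: 6)
  step 11: ref 3 -> FAULT, evict 2, frames=[4,6,3,5] (faults so far: 7)
  LRU total faults: 7
--- Optimal ---
  step 0: ref 1 -> FAULT, frames=[1,-,-,-] (faults so far: 1)
  step 1: ref 3 -> FAULT, frames=[1,3,-,-] (faults so far: 2)
  step 2: ref 1 -> HIT, frames=[1,3,-,-] (faults so far: 2)
  step 3: ref 3 -> HIT, frames=[1,3,-,-] (faults so far: 2)
  step 4: ref 1 -> HIT, frames=[1,3,-,-] (faults so far: 2)
  step 5: ref 2 -> FAULT, frames=[1,3,2,-] (faults so far: 3)
  step 6: ref 5 -> FAULT, frames=[1,3,2,5] (faults so far: 4)
  step 7: ref 6 -> FAULT, evict 1, frames=[6,3,2,5] (faults so far: 5)
  step 8: ref 5 -> HIT, frames=[6,3,2,5] (faults so far: 5)
  step 9: ref 4 -> FAULT, evict 2, frames=[6,3,4,5] (faults so far: 6)
  step 10: ref 4 -> HIT, frames=[6,3,4,5] (faults so far: 6)
  step 11: ref 3 -> HIT, frames=[6,3,4,5] (faults so far: 6)
  Optimal total faults: 6

Answer: 7 7 6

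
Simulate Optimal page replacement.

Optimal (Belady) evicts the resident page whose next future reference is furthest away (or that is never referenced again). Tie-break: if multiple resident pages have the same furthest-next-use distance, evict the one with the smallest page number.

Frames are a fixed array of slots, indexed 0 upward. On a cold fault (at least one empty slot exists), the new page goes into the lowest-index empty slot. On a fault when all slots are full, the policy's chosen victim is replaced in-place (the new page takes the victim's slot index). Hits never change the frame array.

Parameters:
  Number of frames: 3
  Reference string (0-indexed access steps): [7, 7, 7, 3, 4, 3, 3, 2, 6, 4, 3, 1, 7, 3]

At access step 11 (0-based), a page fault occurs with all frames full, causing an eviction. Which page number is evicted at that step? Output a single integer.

Answer: 4

Derivation:
Step 0: ref 7 -> FAULT, frames=[7,-,-]
Step 1: ref 7 -> HIT, frames=[7,-,-]
Step 2: ref 7 -> HIT, frames=[7,-,-]
Step 3: ref 3 -> FAULT, frames=[7,3,-]
Step 4: ref 4 -> FAULT, frames=[7,3,4]
Step 5: ref 3 -> HIT, frames=[7,3,4]
Step 6: ref 3 -> HIT, frames=[7,3,4]
Step 7: ref 2 -> FAULT, evict 7, frames=[2,3,4]
Step 8: ref 6 -> FAULT, evict 2, frames=[6,3,4]
Step 9: ref 4 -> HIT, frames=[6,3,4]
Step 10: ref 3 -> HIT, frames=[6,3,4]
Step 11: ref 1 -> FAULT, evict 4, frames=[6,3,1]
At step 11: evicted page 4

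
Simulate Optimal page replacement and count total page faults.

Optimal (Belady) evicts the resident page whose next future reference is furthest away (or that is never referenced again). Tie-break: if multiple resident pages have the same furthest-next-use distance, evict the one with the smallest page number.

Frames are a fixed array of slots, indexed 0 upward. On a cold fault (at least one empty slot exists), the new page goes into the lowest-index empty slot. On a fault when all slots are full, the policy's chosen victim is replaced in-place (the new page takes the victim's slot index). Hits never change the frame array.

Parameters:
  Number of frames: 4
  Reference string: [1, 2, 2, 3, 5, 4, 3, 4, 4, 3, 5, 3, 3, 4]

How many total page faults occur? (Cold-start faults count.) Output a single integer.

Answer: 5

Derivation:
Step 0: ref 1 → FAULT, frames=[1,-,-,-]
Step 1: ref 2 → FAULT, frames=[1,2,-,-]
Step 2: ref 2 → HIT, frames=[1,2,-,-]
Step 3: ref 3 → FAULT, frames=[1,2,3,-]
Step 4: ref 5 → FAULT, frames=[1,2,3,5]
Step 5: ref 4 → FAULT (evict 1), frames=[4,2,3,5]
Step 6: ref 3 → HIT, frames=[4,2,3,5]
Step 7: ref 4 → HIT, frames=[4,2,3,5]
Step 8: ref 4 → HIT, frames=[4,2,3,5]
Step 9: ref 3 → HIT, frames=[4,2,3,5]
Step 10: ref 5 → HIT, frames=[4,2,3,5]
Step 11: ref 3 → HIT, frames=[4,2,3,5]
Step 12: ref 3 → HIT, frames=[4,2,3,5]
Step 13: ref 4 → HIT, frames=[4,2,3,5]
Total faults: 5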